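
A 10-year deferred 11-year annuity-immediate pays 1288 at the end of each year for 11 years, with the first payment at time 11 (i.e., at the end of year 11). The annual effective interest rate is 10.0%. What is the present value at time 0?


PV at time 10 of the 11-year annuity-immediate:
a_n = 1288 * (1-(1+0.1)^(-11))/0.1 = 8365.6386
Discount back 10 years to time 0:
PV = 8365.6386 * (1+0.1)^(-10)
= 8365.6386 * 0.385543
= 3225.3158


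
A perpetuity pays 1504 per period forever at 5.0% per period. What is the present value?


PV = PMT / i
= 1504 / 0.05
= 30080.0


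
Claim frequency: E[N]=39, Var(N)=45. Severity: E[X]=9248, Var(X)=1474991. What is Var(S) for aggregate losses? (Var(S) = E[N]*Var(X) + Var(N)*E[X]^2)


Var(S) = E[N]*Var(X) + Var(N)*E[X]^2
= 39*1474991 + 45*9248^2
= 57524649 + 3848647680
= 3.9062e+09


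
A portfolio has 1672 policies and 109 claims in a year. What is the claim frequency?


frequency = claims / policies
= 109 / 1672
= 0.0652


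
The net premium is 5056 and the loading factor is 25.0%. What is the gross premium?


Gross = net * (1 + loading)
= 5056 * (1 + 0.25)
= 5056 * 1.25
= 6320.0


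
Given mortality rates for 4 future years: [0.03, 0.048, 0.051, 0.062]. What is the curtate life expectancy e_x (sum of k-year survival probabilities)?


e_x = sum_{k=1}^{n} k_p_x
k_p_x values:
  1_p_x = 0.97
  2_p_x = 0.92344
  3_p_x = 0.876345
  4_p_x = 0.822011
e_x = 3.5918


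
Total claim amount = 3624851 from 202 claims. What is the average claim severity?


severity = total / number
= 3624851 / 202
= 17944.8069


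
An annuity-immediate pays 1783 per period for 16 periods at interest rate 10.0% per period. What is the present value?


PV = PMT * (1 - (1+i)^(-n)) / i
= 1783 * (1 - (1+0.1)^(-16)) / 0.1
= 1783 * (1 - 0.217629) / 0.1
= 1783 * 7.823709
= 13949.6725


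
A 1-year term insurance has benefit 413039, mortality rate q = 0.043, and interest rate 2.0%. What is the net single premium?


NSP = benefit * q * v
v = 1/(1+i) = 0.980392
NSP = 413039 * 0.043 * 0.980392
= 17412.4284


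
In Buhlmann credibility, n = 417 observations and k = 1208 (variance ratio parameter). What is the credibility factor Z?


Z = n / (n + k)
= 417 / (417 + 1208)
= 417 / 1625
= 0.2566


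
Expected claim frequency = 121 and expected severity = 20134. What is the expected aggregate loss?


E[S] = E[N] * E[X]
= 121 * 20134
= 2.4362e+06


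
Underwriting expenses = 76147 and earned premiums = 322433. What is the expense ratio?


Expense ratio = expenses / premiums
= 76147 / 322433
= 0.2362


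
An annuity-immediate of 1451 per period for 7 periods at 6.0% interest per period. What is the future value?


FV = PMT * ((1+i)^n - 1) / i
= 1451 * ((1.06)^7 - 1) / 0.06
= 1451 * (1.50363 - 1) / 0.06
= 12179.4584


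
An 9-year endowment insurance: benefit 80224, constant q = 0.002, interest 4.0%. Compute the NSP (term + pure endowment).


Term component = 1184.1029
Pure endowment = 9_p_x * v^9 * benefit = 0.982143 * 0.702587 * 80224 = 55357.8392
NSP = 56541.9421


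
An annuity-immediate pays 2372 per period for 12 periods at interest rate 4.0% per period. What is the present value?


PV = PMT * (1 - (1+i)^(-n)) / i
= 2372 * (1 - (1+0.04)^(-12)) / 0.04
= 2372 * (1 - 0.624597) / 0.04
= 2372 * 9.385074
= 22261.395


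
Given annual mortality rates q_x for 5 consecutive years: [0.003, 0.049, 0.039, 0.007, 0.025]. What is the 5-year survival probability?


p_k = 1 - q_k for each year
Survival = product of (1 - q_k)
= 0.997 * 0.951 * 0.961 * 0.993 * 0.975
= 0.8822


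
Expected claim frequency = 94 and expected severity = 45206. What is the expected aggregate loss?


E[S] = E[N] * E[X]
= 94 * 45206
= 4.2494e+06


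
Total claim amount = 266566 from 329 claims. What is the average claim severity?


severity = total / number
= 266566 / 329
= 810.231


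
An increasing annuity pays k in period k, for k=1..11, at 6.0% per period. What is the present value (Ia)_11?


(Ia)_n = sum_{k=1}^{n} k * v^k, v = 1/(1+i)
v = 0.943396
Sum computed term by term:
(Ia)_11 = 42.7571


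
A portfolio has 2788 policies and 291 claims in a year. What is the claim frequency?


frequency = claims / policies
= 291 / 2788
= 0.1044


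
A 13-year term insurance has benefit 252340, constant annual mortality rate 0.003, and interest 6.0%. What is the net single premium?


NSP = benefit * sum_{k=0}^{n-1} k_p_x * q * v^(k+1)
With constant q=0.003, v=0.943396
Sum = 0.026149
NSP = 252340 * 0.026149
= 6598.3325


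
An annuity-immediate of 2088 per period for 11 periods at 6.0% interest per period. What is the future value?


FV = PMT * ((1+i)^n - 1) / i
= 2088 * ((1.06)^11 - 1) / 0.06
= 2088 * (1.898299 - 1) / 0.06
= 31260.7898


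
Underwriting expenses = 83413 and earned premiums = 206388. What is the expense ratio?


Expense ratio = expenses / premiums
= 83413 / 206388
= 0.4042


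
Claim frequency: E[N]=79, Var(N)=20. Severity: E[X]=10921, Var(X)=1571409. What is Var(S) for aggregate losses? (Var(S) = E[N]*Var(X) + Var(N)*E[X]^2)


Var(S) = E[N]*Var(X) + Var(N)*E[X]^2
= 79*1571409 + 20*10921^2
= 124141311 + 2385364820
= 2.5095e+09


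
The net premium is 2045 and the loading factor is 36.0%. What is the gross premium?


Gross = net * (1 + loading)
= 2045 * (1 + 0.36)
= 2045 * 1.36
= 2781.2


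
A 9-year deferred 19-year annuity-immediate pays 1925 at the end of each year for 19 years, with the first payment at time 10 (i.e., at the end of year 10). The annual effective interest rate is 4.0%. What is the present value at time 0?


PV at time 9 of the 19-year annuity-immediate:
a_n = 1925 * (1-(1+0.04)^(-19))/0.04 = 25282.8333
Discount back 9 years to time 0:
PV = 25282.8333 * (1+0.04)^(-9)
= 25282.8333 * 0.702587
= 17763.3833


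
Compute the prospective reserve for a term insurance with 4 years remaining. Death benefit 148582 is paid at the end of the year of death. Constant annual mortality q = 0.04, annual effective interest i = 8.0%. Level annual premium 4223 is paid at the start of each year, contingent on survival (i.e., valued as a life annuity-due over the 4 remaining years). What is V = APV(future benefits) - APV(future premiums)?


v = 1/(1+i) = 0.925926
APV(future benefits) per unit = sum_{k=0}^{3} k_p_x * q * v^(k+1) = 0.125235
APV(future benefits) = 148582 * 0.125235 = 18607.663
Life annuity-due factor ä_{x:4} = sum_{k=0}^{3} k_p_x * v^k = 3.381344
APV(future premiums) = 4223 * 3.381344 = 14279.417
V = 18607.663 - 14279.417
= 4328.2459


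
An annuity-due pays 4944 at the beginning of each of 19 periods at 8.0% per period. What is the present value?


PV_due = PMT * (1-(1+i)^(-n))/i * (1+i)
PV_immediate = 47480.1944
PV_due = 47480.1944 * 1.08
= 51278.61


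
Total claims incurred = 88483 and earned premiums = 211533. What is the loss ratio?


Loss ratio = claims / premiums
= 88483 / 211533
= 0.4183


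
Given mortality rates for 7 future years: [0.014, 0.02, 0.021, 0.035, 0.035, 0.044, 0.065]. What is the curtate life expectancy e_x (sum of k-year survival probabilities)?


e_x = sum_{k=1}^{n} k_p_x
k_p_x values:
  1_p_x = 0.986
  2_p_x = 0.96628
  3_p_x = 0.945988
  4_p_x = 0.912879
  5_p_x = 0.880928
  6_p_x = 0.842167
  7_p_x = 0.787426
e_x = 6.3217


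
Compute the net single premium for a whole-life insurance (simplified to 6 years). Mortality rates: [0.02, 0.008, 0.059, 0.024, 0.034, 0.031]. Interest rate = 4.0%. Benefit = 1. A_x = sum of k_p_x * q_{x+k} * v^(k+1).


v = 0.961538
Year 0: k_p_x=1.0, q=0.02, term=0.019231
Year 1: k_p_x=0.98, q=0.008, term=0.007249
Year 2: k_p_x=0.97216, q=0.059, term=0.050991
Year 3: k_p_x=0.914803, q=0.024, term=0.018767
Year 4: k_p_x=0.892847, q=0.034, term=0.024951
Year 5: k_p_x=0.86249, q=0.031, term=0.021131
A_x = 0.1423


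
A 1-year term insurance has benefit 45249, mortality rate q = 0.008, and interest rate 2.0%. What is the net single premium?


NSP = benefit * q * v
v = 1/(1+i) = 0.980392
NSP = 45249 * 0.008 * 0.980392
= 354.8941


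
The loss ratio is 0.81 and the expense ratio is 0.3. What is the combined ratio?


Combined ratio = loss ratio + expense ratio
= 0.81 + 0.3
= 1.11


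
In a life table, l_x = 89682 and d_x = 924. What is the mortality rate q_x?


q_x = d_x / l_x
= 924 / 89682
= 0.0103


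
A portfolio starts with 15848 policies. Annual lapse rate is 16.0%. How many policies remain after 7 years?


remaining = initial * (1 - lapse)^years
= 15848 * (1 - 0.16)^7
= 15848 * 0.29509
= 4676.5918


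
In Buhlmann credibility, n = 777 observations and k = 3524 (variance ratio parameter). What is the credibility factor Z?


Z = n / (n + k)
= 777 / (777 + 3524)
= 777 / 4301
= 0.1807


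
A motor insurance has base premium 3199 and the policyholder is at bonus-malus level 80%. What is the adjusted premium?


adjusted = base * BM_level / 100
= 3199 * 80 / 100
= 3199 * 0.8
= 2559.2


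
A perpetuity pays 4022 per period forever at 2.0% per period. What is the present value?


PV = PMT / i
= 4022 / 0.02
= 201100.0


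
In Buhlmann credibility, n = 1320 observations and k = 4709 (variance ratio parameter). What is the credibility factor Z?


Z = n / (n + k)
= 1320 / (1320 + 4709)
= 1320 / 6029
= 0.2189


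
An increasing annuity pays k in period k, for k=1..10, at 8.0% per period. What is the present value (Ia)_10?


(Ia)_n = sum_{k=1}^{n} k * v^k, v = 1/(1+i)
v = 0.925926
Sum computed term by term:
(Ia)_10 = 32.6869


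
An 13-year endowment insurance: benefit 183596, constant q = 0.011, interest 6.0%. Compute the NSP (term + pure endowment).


Term component = 16894.6871
Pure endowment = 13_p_x * v^13 * benefit = 0.866068 * 0.468839 * 183596 = 74548.4739
NSP = 91443.161


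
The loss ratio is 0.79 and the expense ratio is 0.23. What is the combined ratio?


Combined ratio = loss ratio + expense ratio
= 0.79 + 0.23
= 1.02


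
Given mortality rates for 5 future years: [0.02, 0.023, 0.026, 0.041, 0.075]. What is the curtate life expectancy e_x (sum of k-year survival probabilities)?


e_x = sum_{k=1}^{n} k_p_x
k_p_x values:
  1_p_x = 0.98
  2_p_x = 0.95746
  3_p_x = 0.932566
  4_p_x = 0.894331
  5_p_x = 0.827256
e_x = 4.5916


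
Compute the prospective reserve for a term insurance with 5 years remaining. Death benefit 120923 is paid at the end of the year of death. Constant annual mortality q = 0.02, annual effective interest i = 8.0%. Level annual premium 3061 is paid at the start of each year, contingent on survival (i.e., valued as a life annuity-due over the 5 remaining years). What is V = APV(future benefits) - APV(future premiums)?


v = 1/(1+i) = 0.925926
APV(future benefits) per unit = sum_{k=0}^{4} k_p_x * q * v^(k+1) = 0.076961
APV(future benefits) = 120923 * 0.076961 = 9306.396
Life annuity-due factor ä_{x:5} = sum_{k=0}^{4} k_p_x * v^k = 4.155912
APV(future premiums) = 3061 * 4.155912 = 12721.2475
V = 9306.396 - 12721.2475
= -3414.8516


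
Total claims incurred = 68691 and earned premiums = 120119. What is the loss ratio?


Loss ratio = claims / premiums
= 68691 / 120119
= 0.5719


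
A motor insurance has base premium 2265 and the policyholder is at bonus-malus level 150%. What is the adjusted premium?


adjusted = base * BM_level / 100
= 2265 * 150 / 100
= 2265 * 1.5
= 3397.5


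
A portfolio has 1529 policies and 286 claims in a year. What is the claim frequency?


frequency = claims / policies
= 286 / 1529
= 0.1871


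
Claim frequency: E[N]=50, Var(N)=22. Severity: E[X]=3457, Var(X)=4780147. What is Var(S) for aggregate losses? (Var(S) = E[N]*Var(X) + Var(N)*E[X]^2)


Var(S) = E[N]*Var(X) + Var(N)*E[X]^2
= 50*4780147 + 22*3457^2
= 239007350 + 262918678
= 5.0193e+08


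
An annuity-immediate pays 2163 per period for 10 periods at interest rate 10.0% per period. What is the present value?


PV = PMT * (1 - (1+i)^(-n)) / i
= 2163 * (1 - (1+0.1)^(-10)) / 0.1
= 2163 * (1 - 0.385543) / 0.1
= 2163 * 6.144567
= 13290.6986


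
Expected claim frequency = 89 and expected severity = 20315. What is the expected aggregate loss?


E[S] = E[N] * E[X]
= 89 * 20315
= 1.8080e+06


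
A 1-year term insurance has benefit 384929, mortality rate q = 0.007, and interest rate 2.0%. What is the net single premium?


NSP = benefit * q * v
v = 1/(1+i) = 0.980392
NSP = 384929 * 0.007 * 0.980392
= 2641.6696


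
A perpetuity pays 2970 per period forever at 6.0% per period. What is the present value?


PV = PMT / i
= 2970 / 0.06
= 49500.0


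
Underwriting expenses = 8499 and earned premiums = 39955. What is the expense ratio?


Expense ratio = expenses / premiums
= 8499 / 39955
= 0.2127


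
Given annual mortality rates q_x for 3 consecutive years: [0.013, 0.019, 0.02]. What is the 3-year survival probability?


p_k = 1 - q_k for each year
Survival = product of (1 - q_k)
= 0.987 * 0.981 * 0.98
= 0.9489


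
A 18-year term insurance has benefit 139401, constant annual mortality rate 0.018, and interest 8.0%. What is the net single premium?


NSP = benefit * sum_{k=0}^{n-1} k_p_x * q * v^(k+1)
With constant q=0.018, v=0.925926
Sum = 0.150528
NSP = 139401 * 0.150528
= 20983.7384


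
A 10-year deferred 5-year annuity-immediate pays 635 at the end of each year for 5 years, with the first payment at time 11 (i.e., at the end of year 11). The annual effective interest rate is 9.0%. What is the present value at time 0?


PV at time 10 of the 5-year annuity-immediate:
a_n = 635 * (1-(1+0.09)^(-5))/0.09 = 2469.9286
Discount back 10 years to time 0:
PV = 2469.9286 * (1+0.09)^(-10)
= 2469.9286 * 0.422411
= 1043.3245


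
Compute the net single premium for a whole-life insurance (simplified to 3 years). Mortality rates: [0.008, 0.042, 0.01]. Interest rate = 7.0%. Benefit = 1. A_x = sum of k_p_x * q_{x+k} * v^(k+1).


v = 0.934579
Year 0: k_p_x=1.0, q=0.008, term=0.007477
Year 1: k_p_x=0.992, q=0.042, term=0.036391
Year 2: k_p_x=0.950336, q=0.01, term=0.007758
A_x = 0.0516


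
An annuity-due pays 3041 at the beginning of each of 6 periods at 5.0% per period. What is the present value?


PV_due = PMT * (1-(1+i)^(-n))/i * (1+i)
PV_immediate = 15435.1796
PV_due = 15435.1796 * 1.05
= 16206.9386


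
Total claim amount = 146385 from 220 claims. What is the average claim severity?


severity = total / number
= 146385 / 220
= 665.3864


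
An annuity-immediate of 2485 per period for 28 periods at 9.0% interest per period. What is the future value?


FV = PMT * ((1+i)^n - 1) / i
= 2485 * ((1.09)^28 - 1) / 0.09
= 2485 * (11.16714 - 1) / 0.09
= 280726.0191


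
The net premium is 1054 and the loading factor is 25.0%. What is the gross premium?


Gross = net * (1 + loading)
= 1054 * (1 + 0.25)
= 1054 * 1.25
= 1317.5


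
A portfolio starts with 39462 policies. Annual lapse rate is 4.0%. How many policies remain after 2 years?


remaining = initial * (1 - lapse)^years
= 39462 * (1 - 0.04)^2
= 39462 * 0.9216
= 36368.1792


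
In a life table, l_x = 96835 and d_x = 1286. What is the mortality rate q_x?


q_x = d_x / l_x
= 1286 / 96835
= 0.0133


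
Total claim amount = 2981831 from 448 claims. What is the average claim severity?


severity = total / number
= 2981831 / 448
= 6655.8728


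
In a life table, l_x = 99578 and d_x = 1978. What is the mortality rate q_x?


q_x = d_x / l_x
= 1978 / 99578
= 0.0199


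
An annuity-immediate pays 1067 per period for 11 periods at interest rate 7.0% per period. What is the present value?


PV = PMT * (1 - (1+i)^(-n)) / i
= 1067 * (1 - (1+0.07)^(-11)) / 0.07
= 1067 * (1 - 0.475093) / 0.07
= 1067 * 7.498674
= 8001.0855


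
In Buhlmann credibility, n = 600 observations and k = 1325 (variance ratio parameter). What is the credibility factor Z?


Z = n / (n + k)
= 600 / (600 + 1325)
= 600 / 1925
= 0.3117


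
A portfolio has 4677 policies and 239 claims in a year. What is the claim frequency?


frequency = claims / policies
= 239 / 4677
= 0.0511


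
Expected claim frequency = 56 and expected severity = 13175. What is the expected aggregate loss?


E[S] = E[N] * E[X]
= 56 * 13175
= 737800


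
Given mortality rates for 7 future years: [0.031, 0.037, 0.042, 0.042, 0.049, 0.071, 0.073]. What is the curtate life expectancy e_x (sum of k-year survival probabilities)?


e_x = sum_{k=1}^{n} k_p_x
k_p_x values:
  1_p_x = 0.969
  2_p_x = 0.933147
  3_p_x = 0.893955
  4_p_x = 0.856409
  5_p_x = 0.814445
  6_p_x = 0.756619
  7_p_x = 0.701386
e_x = 5.925


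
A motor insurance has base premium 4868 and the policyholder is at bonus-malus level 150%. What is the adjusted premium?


adjusted = base * BM_level / 100
= 4868 * 150 / 100
= 4868 * 1.5
= 7302.0


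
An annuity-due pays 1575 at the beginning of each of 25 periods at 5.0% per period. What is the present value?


PV_due = PMT * (1-(1+i)^(-n))/i * (1+i)
PV_immediate = 22197.9627
PV_due = 22197.9627 * 1.05
= 23307.8608


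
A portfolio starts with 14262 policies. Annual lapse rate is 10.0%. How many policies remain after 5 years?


remaining = initial * (1 - lapse)^years
= 14262 * (1 - 0.1)^5
= 14262 * 0.59049
= 8421.5684


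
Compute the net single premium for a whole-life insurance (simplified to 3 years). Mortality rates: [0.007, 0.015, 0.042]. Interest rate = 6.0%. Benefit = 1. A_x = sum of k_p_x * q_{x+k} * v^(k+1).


v = 0.943396
Year 0: k_p_x=1.0, q=0.007, term=0.006604
Year 1: k_p_x=0.993, q=0.015, term=0.013256
Year 2: k_p_x=0.978105, q=0.042, term=0.034492
A_x = 0.0544


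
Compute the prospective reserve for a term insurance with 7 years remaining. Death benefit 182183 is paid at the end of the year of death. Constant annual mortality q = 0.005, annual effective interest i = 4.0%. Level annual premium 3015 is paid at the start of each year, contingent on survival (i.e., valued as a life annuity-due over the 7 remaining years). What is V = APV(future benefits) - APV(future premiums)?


v = 1/(1+i) = 0.961538
APV(future benefits) per unit = sum_{k=0}^{6} k_p_x * q * v^(k+1) = 0.029587
APV(future benefits) = 182183 * 0.029587 = 5390.2618
Life annuity-due factor ä_{x:7} = sum_{k=0}^{6} k_p_x * v^k = 6.154111
APV(future premiums) = 3015 * 6.154111 = 18554.6455
V = 5390.2618 - 18554.6455
= -13164.3837


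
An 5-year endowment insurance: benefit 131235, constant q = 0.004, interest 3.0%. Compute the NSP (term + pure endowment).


Term component = 2385.4806
Pure endowment = 5_p_x * v^5 * benefit = 0.980159 * 0.862609 * 131235 = 110958.415
NSP = 113343.8955


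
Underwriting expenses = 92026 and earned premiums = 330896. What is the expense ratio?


Expense ratio = expenses / premiums
= 92026 / 330896
= 0.2781


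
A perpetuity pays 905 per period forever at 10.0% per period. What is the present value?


PV = PMT / i
= 905 / 0.1
= 9050.0


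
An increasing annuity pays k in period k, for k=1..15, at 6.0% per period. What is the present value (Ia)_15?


(Ia)_n = sum_{k=1}^{n} k * v^k, v = 1/(1+i)
v = 0.943396
Sum computed term by term:
(Ia)_15 = 67.2668


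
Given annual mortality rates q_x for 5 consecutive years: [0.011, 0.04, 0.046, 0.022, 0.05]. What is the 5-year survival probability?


p_k = 1 - q_k for each year
Survival = product of (1 - q_k)
= 0.989 * 0.96 * 0.954 * 0.978 * 0.95
= 0.8415


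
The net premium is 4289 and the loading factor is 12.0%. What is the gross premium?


Gross = net * (1 + loading)
= 4289 * (1 + 0.12)
= 4289 * 1.12
= 4803.68


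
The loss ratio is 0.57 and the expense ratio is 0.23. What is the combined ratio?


Combined ratio = loss ratio + expense ratio
= 0.57 + 0.23
= 0.8


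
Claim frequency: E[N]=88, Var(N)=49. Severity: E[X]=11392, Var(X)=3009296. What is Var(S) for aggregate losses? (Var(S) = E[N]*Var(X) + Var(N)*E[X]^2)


Var(S) = E[N]*Var(X) + Var(N)*E[X]^2
= 88*3009296 + 49*11392^2
= 264818048 + 6359105536
= 6.6239e+09


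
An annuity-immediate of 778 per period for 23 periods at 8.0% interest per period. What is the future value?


FV = PMT * ((1+i)^n - 1) / i
= 778 * ((1.08)^23 - 1) / 0.08
= 778 * (5.871464 - 1) / 0.08
= 47374.984


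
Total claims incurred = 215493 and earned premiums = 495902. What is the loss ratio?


Loss ratio = claims / premiums
= 215493 / 495902
= 0.4345


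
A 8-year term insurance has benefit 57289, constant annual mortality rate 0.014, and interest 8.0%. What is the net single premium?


NSP = benefit * sum_{k=0}^{n-1} k_p_x * q * v^(k+1)
With constant q=0.014, v=0.925926
Sum = 0.077053
NSP = 57289 * 0.077053
= 4414.306


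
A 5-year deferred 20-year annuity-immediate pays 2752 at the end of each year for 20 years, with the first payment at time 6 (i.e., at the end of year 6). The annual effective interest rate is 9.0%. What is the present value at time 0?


PV at time 5 of the 20-year annuity-immediate:
a_n = 2752 * (1-(1+0.09)^(-20))/0.09 = 25121.7577
Discount back 5 years to time 0:
PV = 25121.7577 * (1+0.09)^(-5)
= 25121.7577 * 0.649931
= 16327.4188


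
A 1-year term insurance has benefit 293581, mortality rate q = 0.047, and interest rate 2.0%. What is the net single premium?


NSP = benefit * q * v
v = 1/(1+i) = 0.980392
NSP = 293581 * 0.047 * 0.980392
= 13527.752


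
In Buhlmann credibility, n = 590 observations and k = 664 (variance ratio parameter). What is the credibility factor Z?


Z = n / (n + k)
= 590 / (590 + 664)
= 590 / 1254
= 0.4705


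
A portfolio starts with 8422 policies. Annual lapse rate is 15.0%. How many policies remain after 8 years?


remaining = initial * (1 - lapse)^years
= 8422 * (1 - 0.15)^8
= 8422 * 0.272491
= 2294.9152


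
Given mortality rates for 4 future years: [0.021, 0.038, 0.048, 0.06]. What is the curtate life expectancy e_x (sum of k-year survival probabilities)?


e_x = sum_{k=1}^{n} k_p_x
k_p_x values:
  1_p_x = 0.979
  2_p_x = 0.941798
  3_p_x = 0.896592
  4_p_x = 0.842796
e_x = 3.6602


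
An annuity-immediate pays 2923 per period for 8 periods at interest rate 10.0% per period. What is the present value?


PV = PMT * (1 - (1+i)^(-n)) / i
= 2923 * (1 - (1+0.1)^(-8)) / 0.1
= 2923 * (1 - 0.466507) / 0.1
= 2923 * 5.334926
= 15593.9893


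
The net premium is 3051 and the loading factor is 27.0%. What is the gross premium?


Gross = net * (1 + loading)
= 3051 * (1 + 0.27)
= 3051 * 1.27
= 3874.77


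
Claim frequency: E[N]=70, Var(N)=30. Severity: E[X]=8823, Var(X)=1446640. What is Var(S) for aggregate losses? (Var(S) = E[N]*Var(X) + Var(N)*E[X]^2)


Var(S) = E[N]*Var(X) + Var(N)*E[X]^2
= 70*1446640 + 30*8823^2
= 101264800 + 2335359870
= 2.4366e+09


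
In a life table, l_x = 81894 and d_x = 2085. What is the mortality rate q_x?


q_x = d_x / l_x
= 2085 / 81894
= 0.0255


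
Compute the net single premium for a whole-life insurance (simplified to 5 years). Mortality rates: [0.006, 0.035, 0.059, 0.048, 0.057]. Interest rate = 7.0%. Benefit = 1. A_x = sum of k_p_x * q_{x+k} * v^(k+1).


v = 0.934579
Year 0: k_p_x=1.0, q=0.006, term=0.005607
Year 1: k_p_x=0.994, q=0.035, term=0.030387
Year 2: k_p_x=0.95921, q=0.059, term=0.046197
Year 3: k_p_x=0.902617, q=0.048, term=0.033053
Year 4: k_p_x=0.859291, q=0.057, term=0.034922
A_x = 0.1502


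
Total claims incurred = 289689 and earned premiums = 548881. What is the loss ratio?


Loss ratio = claims / premiums
= 289689 / 548881
= 0.5278


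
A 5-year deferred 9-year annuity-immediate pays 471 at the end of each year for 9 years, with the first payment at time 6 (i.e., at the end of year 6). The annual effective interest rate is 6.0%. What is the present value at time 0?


PV at time 5 of the 9-year annuity-immediate:
a_n = 471 * (1-(1+0.06)^(-9))/0.06 = 3203.5971
Discount back 5 years to time 0:
PV = 3203.5971 * (1+0.06)^(-5)
= 3203.5971 * 0.747258
= 2393.9141


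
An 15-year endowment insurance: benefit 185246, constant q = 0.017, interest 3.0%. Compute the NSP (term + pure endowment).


Term component = 33749.8412
Pure endowment = 15_p_x * v^15 * benefit = 0.773219 * 0.641862 * 185246 = 91937.6156
NSP = 125687.4567


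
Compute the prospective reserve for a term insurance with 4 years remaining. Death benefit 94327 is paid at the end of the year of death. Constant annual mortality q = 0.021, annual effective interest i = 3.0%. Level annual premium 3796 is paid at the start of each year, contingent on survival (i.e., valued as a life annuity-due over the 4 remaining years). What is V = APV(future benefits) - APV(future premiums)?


v = 1/(1+i) = 0.970874
APV(future benefits) per unit = sum_{k=0}^{3} k_p_x * q * v^(k+1) = 0.075694
APV(future benefits) = 94327 * 0.075694 = 7139.9639
Life annuity-due factor ä_{x:4} = sum_{k=0}^{3} k_p_x * v^k = 3.712598
APV(future premiums) = 3796 * 3.712598 = 14093.022
V = 7139.9639 - 14093.022
= -6953.0581


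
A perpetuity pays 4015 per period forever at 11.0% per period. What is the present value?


PV = PMT / i
= 4015 / 0.11
= 36500.0


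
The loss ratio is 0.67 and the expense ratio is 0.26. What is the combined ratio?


Combined ratio = loss ratio + expense ratio
= 0.67 + 0.26
= 0.93


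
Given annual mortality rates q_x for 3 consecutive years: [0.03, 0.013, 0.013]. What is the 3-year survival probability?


p_k = 1 - q_k for each year
Survival = product of (1 - q_k)
= 0.97 * 0.987 * 0.987
= 0.9449


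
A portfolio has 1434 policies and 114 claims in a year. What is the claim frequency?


frequency = claims / policies
= 114 / 1434
= 0.0795


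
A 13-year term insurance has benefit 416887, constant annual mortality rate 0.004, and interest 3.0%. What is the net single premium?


NSP = benefit * sum_{k=0}^{n-1} k_p_x * q * v^(k+1)
With constant q=0.004, v=0.970874
Sum = 0.041602
NSP = 416887 * 0.041602
= 17343.5116


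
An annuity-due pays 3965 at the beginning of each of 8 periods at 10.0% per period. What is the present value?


PV_due = PMT * (1-(1+i)^(-n))/i * (1+i)
PV_immediate = 21152.9824
PV_due = 21152.9824 * 1.1
= 23268.2806


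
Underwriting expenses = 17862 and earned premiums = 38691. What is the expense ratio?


Expense ratio = expenses / premiums
= 17862 / 38691
= 0.4617


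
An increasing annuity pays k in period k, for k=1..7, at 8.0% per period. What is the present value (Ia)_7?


(Ia)_n = sum_{k=1}^{n} k * v^k, v = 1/(1+i)
v = 0.925926
Sum computed term by term:
(Ia)_7 = 19.2306


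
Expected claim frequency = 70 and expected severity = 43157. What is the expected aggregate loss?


E[S] = E[N] * E[X]
= 70 * 43157
= 3.0210e+06


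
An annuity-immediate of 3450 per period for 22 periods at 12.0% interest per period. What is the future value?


FV = PMT * ((1+i)^n - 1) / i
= 3450 * ((1.12)^22 - 1) / 0.12
= 3450 * (12.10031 - 1) / 0.12
= 319133.9141


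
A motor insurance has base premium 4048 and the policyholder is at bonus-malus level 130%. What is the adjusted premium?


adjusted = base * BM_level / 100
= 4048 * 130 / 100
= 4048 * 1.3
= 5262.4


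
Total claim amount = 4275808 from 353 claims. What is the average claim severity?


severity = total / number
= 4275808 / 353
= 12112.7705


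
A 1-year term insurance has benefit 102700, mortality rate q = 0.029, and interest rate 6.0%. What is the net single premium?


NSP = benefit * q * v
v = 1/(1+i) = 0.943396
NSP = 102700 * 0.029 * 0.943396
= 2809.717


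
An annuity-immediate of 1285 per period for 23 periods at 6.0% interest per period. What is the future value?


FV = PMT * ((1+i)^n - 1) / i
= 1285 * ((1.06)^23 - 1) / 0.06
= 1285 * (3.81975 - 1) / 0.06
= 60389.6386


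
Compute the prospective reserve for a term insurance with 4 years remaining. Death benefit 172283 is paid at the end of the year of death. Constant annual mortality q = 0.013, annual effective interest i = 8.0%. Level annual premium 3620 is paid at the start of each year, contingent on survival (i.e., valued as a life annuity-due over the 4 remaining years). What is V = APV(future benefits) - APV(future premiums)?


v = 1/(1+i) = 0.925926
APV(future benefits) per unit = sum_{k=0}^{3} k_p_x * q * v^(k+1) = 0.042278
APV(future benefits) = 172283 * 0.042278 = 7283.8411
Life annuity-due factor ä_{x:4} = sum_{k=0}^{3} k_p_x * v^k = 3.512355
APV(future premiums) = 3620 * 3.512355 = 12714.7262
V = 7283.8411 - 12714.7262
= -5430.8851


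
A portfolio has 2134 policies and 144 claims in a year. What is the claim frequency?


frequency = claims / policies
= 144 / 2134
= 0.0675


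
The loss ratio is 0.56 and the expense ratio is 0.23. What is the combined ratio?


Combined ratio = loss ratio + expense ratio
= 0.56 + 0.23
= 0.79


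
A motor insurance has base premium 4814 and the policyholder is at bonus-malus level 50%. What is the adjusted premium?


adjusted = base * BM_level / 100
= 4814 * 50 / 100
= 4814 * 0.5
= 2407.0


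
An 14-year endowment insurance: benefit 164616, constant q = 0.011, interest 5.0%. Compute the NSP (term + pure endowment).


Term component = 16842.8488
Pure endowment = 14_p_x * v^14 * benefit = 0.856541 * 0.505068 * 164616 = 71214.7477
NSP = 88057.5965


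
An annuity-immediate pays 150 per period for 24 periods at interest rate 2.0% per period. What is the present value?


PV = PMT * (1 - (1+i)^(-n)) / i
= 150 * (1 - (1+0.02)^(-24)) / 0.02
= 150 * (1 - 0.621721) / 0.02
= 150 * 18.913926
= 2837.0888


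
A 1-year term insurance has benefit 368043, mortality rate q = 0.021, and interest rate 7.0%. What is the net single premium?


NSP = benefit * q * v
v = 1/(1+i) = 0.934579
NSP = 368043 * 0.021 * 0.934579
= 7223.2738


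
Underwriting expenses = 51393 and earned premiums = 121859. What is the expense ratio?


Expense ratio = expenses / premiums
= 51393 / 121859
= 0.4217


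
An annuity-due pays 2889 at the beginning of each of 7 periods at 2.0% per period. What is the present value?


PV_due = PMT * (1-(1+i)^(-n))/i * (1+i)
PV_immediate = 18697.5822
PV_due = 18697.5822 * 1.02
= 19071.5338


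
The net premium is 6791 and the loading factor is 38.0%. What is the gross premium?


Gross = net * (1 + loading)
= 6791 * (1 + 0.38)
= 6791 * 1.38
= 9371.58


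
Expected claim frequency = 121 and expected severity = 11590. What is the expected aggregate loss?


E[S] = E[N] * E[X]
= 121 * 11590
= 1.4024e+06


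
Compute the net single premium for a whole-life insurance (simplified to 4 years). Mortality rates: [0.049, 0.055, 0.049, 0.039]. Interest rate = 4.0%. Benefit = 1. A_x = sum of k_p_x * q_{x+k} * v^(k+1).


v = 0.961538
Year 0: k_p_x=1.0, q=0.049, term=0.047115
Year 1: k_p_x=0.951, q=0.055, term=0.048359
Year 2: k_p_x=0.898695, q=0.049, term=0.039148
Year 3: k_p_x=0.854659, q=0.039, term=0.028492
A_x = 0.1631


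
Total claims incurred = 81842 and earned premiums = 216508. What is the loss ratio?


Loss ratio = claims / premiums
= 81842 / 216508
= 0.378


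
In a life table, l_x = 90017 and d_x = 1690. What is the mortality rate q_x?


q_x = d_x / l_x
= 1690 / 90017
= 0.0188


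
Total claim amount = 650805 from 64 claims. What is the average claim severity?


severity = total / number
= 650805 / 64
= 10168.8281


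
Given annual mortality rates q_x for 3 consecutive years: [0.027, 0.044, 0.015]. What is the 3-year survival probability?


p_k = 1 - q_k for each year
Survival = product of (1 - q_k)
= 0.973 * 0.956 * 0.985
= 0.9162


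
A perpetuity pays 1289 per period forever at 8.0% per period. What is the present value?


PV = PMT / i
= 1289 / 0.08
= 16112.5


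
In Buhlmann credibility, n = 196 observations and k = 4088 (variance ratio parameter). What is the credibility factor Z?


Z = n / (n + k)
= 196 / (196 + 4088)
= 196 / 4284
= 0.0458


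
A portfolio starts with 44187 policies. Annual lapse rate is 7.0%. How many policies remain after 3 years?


remaining = initial * (1 - lapse)^years
= 44187 * (1 - 0.07)^3
= 44187 * 0.804357
= 35542.1228


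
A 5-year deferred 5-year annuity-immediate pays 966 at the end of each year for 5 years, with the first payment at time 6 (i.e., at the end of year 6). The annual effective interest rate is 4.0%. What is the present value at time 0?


PV at time 5 of the 5-year annuity-immediate:
a_n = 966 * (1-(1+0.04)^(-5))/0.04 = 4300.4604
Discount back 5 years to time 0:
PV = 4300.4604 * (1+0.04)^(-5)
= 4300.4604 * 0.821927
= 3534.665


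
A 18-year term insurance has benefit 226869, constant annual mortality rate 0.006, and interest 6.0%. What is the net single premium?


NSP = benefit * sum_{k=0}^{n-1} k_p_x * q * v^(k+1)
With constant q=0.006, v=0.943396
Sum = 0.062329
NSP = 226869 * 0.062329
= 14140.6216


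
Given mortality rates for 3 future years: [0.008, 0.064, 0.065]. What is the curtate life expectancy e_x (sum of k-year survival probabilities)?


e_x = sum_{k=1}^{n} k_p_x
k_p_x values:
  1_p_x = 0.992
  2_p_x = 0.928512
  3_p_x = 0.868159
e_x = 2.7887


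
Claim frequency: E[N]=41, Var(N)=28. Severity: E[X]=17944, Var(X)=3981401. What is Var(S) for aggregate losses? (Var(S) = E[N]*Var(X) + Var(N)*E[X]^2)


Var(S) = E[N]*Var(X) + Var(N)*E[X]^2
= 41*3981401 + 28*17944^2
= 163237441 + 9015639808
= 9.1789e+09


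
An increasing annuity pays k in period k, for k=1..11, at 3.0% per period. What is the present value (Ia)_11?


(Ia)_n = sum_{k=1}^{n} k * v^k, v = 1/(1+i)
v = 0.970874
Sum computed term by term:
(Ia)_11 = 52.7856


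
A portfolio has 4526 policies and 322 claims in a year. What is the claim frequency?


frequency = claims / policies
= 322 / 4526
= 0.0711


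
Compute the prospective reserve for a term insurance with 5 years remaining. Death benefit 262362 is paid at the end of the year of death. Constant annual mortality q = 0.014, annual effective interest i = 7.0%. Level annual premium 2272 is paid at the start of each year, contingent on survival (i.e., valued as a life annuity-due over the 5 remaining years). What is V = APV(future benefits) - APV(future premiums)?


v = 1/(1+i) = 0.934579
APV(future benefits) per unit = sum_{k=0}^{4} k_p_x * q * v^(k+1) = 0.055924
APV(future benefits) = 262362 * 0.055924 = 14672.3687
Life annuity-due factor ä_{x:5} = sum_{k=0}^{4} k_p_x * v^k = 4.274202
APV(future premiums) = 2272 * 4.274202 = 9710.9869
V = 14672.3687 - 9710.9869
= 4961.3818


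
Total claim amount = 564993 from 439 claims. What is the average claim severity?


severity = total / number
= 564993 / 439
= 1287.0


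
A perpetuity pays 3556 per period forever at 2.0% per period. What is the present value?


PV = PMT / i
= 3556 / 0.02
= 177800.0


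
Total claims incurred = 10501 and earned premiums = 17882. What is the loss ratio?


Loss ratio = claims / premiums
= 10501 / 17882
= 0.5872


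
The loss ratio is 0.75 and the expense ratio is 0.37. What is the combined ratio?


Combined ratio = loss ratio + expense ratio
= 0.75 + 0.37
= 1.12


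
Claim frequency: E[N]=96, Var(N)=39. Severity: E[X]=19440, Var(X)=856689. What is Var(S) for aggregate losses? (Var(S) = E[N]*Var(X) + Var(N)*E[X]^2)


Var(S) = E[N]*Var(X) + Var(N)*E[X]^2
= 96*856689 + 39*19440^2
= 82242144 + 14738630400
= 1.4821e+10


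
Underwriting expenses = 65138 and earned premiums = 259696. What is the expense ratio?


Expense ratio = expenses / premiums
= 65138 / 259696
= 0.2508


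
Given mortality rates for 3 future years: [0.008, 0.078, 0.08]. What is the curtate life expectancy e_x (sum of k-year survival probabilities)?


e_x = sum_{k=1}^{n} k_p_x
k_p_x values:
  1_p_x = 0.992
  2_p_x = 0.914624
  3_p_x = 0.841454
e_x = 2.7481


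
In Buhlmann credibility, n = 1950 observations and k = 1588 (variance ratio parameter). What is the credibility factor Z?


Z = n / (n + k)
= 1950 / (1950 + 1588)
= 1950 / 3538
= 0.5512


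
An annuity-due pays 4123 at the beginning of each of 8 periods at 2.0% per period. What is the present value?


PV_due = PMT * (1-(1+i)^(-n))/i * (1+i)
PV_immediate = 30202.96
PV_due = 30202.96 * 1.02
= 30807.0192


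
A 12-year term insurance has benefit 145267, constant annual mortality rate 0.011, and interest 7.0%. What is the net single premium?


NSP = benefit * sum_{k=0}^{n-1} k_p_x * q * v^(k+1)
With constant q=0.011, v=0.934579
Sum = 0.083
NSP = 145267 * 0.083
= 12057.0974


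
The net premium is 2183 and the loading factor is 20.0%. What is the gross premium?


Gross = net * (1 + loading)
= 2183 * (1 + 0.2)
= 2183 * 1.2
= 2619.6


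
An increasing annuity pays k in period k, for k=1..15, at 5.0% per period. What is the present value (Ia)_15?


(Ia)_n = sum_{k=1}^{n} k * v^k, v = 1/(1+i)
v = 0.952381
Sum computed term by term:
(Ia)_15 = 73.6677


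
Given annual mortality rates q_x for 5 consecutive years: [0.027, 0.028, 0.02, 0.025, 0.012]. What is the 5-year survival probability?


p_k = 1 - q_k for each year
Survival = product of (1 - q_k)
= 0.973 * 0.972 * 0.98 * 0.975 * 0.988
= 0.8928


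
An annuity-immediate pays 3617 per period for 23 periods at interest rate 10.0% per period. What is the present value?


PV = PMT * (1 - (1+i)^(-n)) / i
= 3617 * (1 - (1+0.1)^(-23)) / 0.1
= 3617 * (1 - 0.111678) / 0.1
= 3617 * 8.883218
= 32130.601


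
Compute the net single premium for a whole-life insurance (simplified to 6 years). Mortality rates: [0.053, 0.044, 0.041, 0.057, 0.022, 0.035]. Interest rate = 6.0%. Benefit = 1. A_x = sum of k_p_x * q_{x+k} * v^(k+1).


v = 0.943396
Year 0: k_p_x=1.0, q=0.053, term=0.05
Year 1: k_p_x=0.947, q=0.044, term=0.037084
Year 2: k_p_x=0.905332, q=0.041, term=0.031166
Year 3: k_p_x=0.868213, q=0.057, term=0.039199
Year 4: k_p_x=0.818725, q=0.022, term=0.01346
Year 5: k_p_x=0.800713, q=0.035, term=0.019756
A_x = 0.1907


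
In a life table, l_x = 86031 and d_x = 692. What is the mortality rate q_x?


q_x = d_x / l_x
= 692 / 86031
= 0.008


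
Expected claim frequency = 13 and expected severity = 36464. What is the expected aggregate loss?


E[S] = E[N] * E[X]
= 13 * 36464
= 474032


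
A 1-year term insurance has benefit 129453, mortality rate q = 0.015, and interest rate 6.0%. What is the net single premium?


NSP = benefit * q * v
v = 1/(1+i) = 0.943396
NSP = 129453 * 0.015 * 0.943396
= 1831.8821


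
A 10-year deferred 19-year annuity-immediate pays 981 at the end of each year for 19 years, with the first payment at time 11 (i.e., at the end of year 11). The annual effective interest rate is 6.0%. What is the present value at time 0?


PV at time 10 of the 19-year annuity-immediate:
a_n = 981 * (1-(1+0.06)^(-19))/0.06 = 10946.1123
Discount back 10 years to time 0:
PV = 10946.1123 * (1+0.06)^(-10)
= 10946.1123 * 0.558395
= 6112.2519


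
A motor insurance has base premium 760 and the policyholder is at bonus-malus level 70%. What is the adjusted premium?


adjusted = base * BM_level / 100
= 760 * 70 / 100
= 760 * 0.7
= 532.0


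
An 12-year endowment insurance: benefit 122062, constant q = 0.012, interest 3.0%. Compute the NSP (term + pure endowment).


Term component = 13713.2291
Pure endowment = 12_p_x * v^12 * benefit = 0.865134 * 0.70138 * 122062 = 74065.698
NSP = 87778.9272


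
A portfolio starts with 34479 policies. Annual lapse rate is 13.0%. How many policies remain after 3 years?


remaining = initial * (1 - lapse)^years
= 34479 * (1 - 0.13)^3
= 34479 * 0.658503
= 22704.5249


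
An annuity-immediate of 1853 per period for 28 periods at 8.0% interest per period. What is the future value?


FV = PMT * ((1+i)^n - 1) / i
= 1853 * ((1.08)^28 - 1) / 0.08
= 1853 * (8.627106 - 1) / 0.08
= 176662.8517


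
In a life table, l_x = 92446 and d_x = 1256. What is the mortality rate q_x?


q_x = d_x / l_x
= 1256 / 92446
= 0.0136
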